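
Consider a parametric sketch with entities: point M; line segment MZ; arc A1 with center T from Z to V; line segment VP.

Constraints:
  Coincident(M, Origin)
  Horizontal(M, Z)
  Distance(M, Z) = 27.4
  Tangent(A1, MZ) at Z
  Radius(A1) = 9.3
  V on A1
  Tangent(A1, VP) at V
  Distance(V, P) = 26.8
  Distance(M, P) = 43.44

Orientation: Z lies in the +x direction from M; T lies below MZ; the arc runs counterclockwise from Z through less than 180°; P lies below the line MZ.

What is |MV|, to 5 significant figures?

21.150

Checks: |TV| = 9.300 ✓; ∠(TV, VP) = 90.00° ✓; |VP| = 26.80 ✓; |MP| = 43.44 ✓.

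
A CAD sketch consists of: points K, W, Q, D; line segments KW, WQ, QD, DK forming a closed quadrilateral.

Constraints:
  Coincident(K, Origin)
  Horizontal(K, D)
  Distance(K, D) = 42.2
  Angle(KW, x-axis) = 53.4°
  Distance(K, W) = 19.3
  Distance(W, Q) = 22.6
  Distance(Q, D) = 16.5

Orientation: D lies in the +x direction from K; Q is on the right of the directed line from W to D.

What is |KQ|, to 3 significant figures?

25.9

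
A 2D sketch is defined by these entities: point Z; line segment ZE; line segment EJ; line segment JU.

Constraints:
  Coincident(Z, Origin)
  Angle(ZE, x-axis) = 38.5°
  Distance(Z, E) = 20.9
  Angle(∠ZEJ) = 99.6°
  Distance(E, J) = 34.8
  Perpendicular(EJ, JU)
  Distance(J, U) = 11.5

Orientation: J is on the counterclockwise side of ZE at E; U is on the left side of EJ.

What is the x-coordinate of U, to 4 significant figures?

-10.53

∠ZEJ = 99.6°, so EJ runs at 38.5° + (180° − 99.6°) = 118.9° from the x-axis; with |EJ| = 34.8, J = E + 34.8·(cos 118.9°, sin 118.9°) = (-0.4617, 43.48). EJ is perpendicular to JU; with |JU| = 11.5 on the left of EJ, U = J + 11.5·(-0.8755, -0.4833) = (-10.53, 37.92). So U.x = -10.53.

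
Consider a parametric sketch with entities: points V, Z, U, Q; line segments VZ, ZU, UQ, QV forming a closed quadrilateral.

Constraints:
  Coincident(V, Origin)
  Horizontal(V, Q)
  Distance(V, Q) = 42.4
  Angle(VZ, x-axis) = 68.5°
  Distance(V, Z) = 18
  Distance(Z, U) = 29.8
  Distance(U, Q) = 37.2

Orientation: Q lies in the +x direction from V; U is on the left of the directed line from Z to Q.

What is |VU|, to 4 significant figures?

46.22

Checks: |ZU| = 29.80 ✓; |UQ| = 37.20 ✓.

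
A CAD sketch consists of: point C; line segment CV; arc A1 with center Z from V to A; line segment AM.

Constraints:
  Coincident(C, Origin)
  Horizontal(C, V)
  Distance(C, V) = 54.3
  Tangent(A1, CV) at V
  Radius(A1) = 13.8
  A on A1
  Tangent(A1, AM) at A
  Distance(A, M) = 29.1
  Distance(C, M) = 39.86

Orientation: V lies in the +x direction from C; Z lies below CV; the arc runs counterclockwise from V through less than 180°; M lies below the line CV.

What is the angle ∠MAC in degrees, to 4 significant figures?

63.19°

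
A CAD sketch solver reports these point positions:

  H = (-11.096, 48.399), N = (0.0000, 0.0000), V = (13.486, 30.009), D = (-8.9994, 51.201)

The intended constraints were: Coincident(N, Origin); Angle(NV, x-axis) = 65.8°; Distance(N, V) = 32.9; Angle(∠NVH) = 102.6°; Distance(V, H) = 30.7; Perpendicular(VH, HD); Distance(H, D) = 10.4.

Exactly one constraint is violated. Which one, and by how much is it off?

Distance(H, D) = 10.4 — off by 6.90.

N = (0.00, 0.00) ✓; NV at 65.80° ✓; |NV| = 32.90 ✓; ∠NVH = 102.6° ✓; |VH| = 30.70 ✓; ∠(VH, HD) = 90.01° ✓; |HD| = 3.500 ✗.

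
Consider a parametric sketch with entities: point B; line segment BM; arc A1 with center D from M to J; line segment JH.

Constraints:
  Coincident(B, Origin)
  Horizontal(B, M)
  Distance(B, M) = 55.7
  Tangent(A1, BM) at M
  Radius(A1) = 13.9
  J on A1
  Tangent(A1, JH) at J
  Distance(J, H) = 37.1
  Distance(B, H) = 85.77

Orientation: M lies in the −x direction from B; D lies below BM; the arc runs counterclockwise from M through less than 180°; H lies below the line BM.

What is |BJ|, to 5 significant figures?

71.035

Checks: B.y = 0.00, M.y = 0.00 ✓; |DJ| = 13.90 ✓; ∠(DJ, JH) = 90.00° ✓; |JH| = 37.10 ✓; |BH| = 85.77 ✓.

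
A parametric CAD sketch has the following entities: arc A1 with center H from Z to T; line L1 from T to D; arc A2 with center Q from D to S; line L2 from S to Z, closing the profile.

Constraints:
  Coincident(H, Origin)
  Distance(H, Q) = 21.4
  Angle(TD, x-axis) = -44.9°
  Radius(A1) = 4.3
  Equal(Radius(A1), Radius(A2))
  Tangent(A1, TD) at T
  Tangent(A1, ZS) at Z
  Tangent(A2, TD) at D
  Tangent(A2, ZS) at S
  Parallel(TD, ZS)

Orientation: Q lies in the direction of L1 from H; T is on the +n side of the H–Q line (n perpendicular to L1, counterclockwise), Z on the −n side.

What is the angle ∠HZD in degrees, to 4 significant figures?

68.11°

The slot axis is L1's direction at -44.9°, so u = (cos -44.9°, sin -44.9°) = (0.7083, -0.7059) and n = (−sin -44.9°, cos -44.9°) = (0.7059, 0.7083). H is at the origin and Q lies 21.4 along u from H, so Q = 21.4·u = (15.16, -15.11). Tangency of A1 to both parallel lines with radius 4.3 puts T and Z at H ± 4.3·n: T = (3.035, 3.046), Z = (-3.035, -3.046). Equal radii place D and S the same way about Q: D = Q + 4.3·n = (18.19, -12.06), S = Q − 4.3·n = (12.12, -18.15). Then cos ∠HZD = ZH·ZD / (|ZH||ZD|), giving 68.11°.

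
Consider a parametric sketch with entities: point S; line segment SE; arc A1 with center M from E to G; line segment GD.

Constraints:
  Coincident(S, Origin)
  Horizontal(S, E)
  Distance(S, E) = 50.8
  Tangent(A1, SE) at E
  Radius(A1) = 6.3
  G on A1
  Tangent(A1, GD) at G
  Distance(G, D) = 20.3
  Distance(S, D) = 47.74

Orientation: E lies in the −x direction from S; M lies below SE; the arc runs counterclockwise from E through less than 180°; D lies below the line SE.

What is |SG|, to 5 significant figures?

56.249

S is at the origin; S and E share the same y with |SE| = 50.8 and E on the −x side, so E = (-50.800, 0.0000). Since A1 is tangent to SE there, ME ⟂ SE, so M = E + (0, -6.3) = (-50.800, -6.3000). Since MG ⟂ GD (tangency), |MD| = √(6.3² + 20.3²) = 21.255 regardless of where G sits on A1. So D lies on both circle(S, 47.74) and circle(M, 21.255); the below-SE intersection is D = (-40.677, -24.990). G is the foot of the tangent from D: G = (-55.201, -10.808).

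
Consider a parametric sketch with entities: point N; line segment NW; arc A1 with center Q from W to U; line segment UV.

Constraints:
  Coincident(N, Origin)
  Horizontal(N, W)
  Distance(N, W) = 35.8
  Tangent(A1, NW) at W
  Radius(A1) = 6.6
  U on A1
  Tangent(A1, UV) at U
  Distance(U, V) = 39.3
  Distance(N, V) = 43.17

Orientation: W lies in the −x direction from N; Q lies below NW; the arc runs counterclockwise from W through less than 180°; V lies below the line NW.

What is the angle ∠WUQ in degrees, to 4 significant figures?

24.41°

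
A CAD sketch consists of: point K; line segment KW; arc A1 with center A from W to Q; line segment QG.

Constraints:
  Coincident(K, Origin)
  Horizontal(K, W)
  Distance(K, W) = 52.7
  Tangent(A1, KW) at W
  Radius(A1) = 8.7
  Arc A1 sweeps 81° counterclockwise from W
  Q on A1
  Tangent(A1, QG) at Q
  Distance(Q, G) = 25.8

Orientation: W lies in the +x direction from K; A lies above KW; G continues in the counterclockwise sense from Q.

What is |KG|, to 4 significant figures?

73.11

K is at the origin; KW is horizontal with |KW| = 52.7 and W on the +x side, so W = (52.70, 0.000). A1 meets KW tangentially, so AW is at right angles to KW, so A = W + (0, 8.7) = (52.70, 8.700). On A1, W sits at bearing -90° from A; an 81° counterclockwise sweep puts Q at bearing -9°, so Q = A + 8.7·(cos -9°, sin -9°) = (61.29, 7.339). Since A1 is tangent to QG there, AQ ⟂ QG, so QG runs along (−sin -9°, cos -9°); with |QG| = 25.8, G = (65.33, 32.82). Then |KG| = |G − K| = 73.11.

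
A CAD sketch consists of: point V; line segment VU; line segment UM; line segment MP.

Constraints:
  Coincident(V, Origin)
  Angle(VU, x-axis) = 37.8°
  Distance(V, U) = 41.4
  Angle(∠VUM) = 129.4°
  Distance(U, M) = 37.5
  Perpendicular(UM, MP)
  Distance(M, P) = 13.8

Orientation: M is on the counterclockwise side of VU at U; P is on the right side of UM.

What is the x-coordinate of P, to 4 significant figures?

47.55

V is at the origin; VU runs at 37.8° with length 41.4, so U = 41.4·(cos 37.8°, sin 37.8°) = (32.71, 25.37). ∠VUM = 129.4°, so UM runs at 37.8° + (180° − 129.4°) = 88.40° from the x-axis; with |UM| = 37.5, M = U + 37.5·(cos 88.40°, sin 88.40°) = (33.76, 62.86). UM is perpendicular to MP; with |MP| = 13.8 on the right of UM, P = M + 13.8·(0.9996, -0.02792) = (47.55, 62.47). So P.x = 47.55.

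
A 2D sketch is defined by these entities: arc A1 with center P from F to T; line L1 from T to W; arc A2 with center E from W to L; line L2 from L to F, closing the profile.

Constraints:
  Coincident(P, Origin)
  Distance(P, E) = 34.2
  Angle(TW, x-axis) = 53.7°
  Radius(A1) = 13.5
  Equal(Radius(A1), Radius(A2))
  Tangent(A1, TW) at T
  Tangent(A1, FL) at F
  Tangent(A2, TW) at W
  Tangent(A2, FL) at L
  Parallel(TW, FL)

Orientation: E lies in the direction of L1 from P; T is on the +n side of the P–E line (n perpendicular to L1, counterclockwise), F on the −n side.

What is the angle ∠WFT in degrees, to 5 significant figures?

51.710°

Tangency of A1 to both parallel lines with radius 13.5 puts T and F at P ± 13.5·n: T = (-10.880, 7.9922), F = (10.880, -7.9922). Equal radii place W and L the same way about E: W = E + 13.5·n = (9.3668, 35.555), L = E − 13.5·n = (31.127, 19.571). Then cos ∠WFT = FW·FT / (|FW||FT|), giving 51.710°.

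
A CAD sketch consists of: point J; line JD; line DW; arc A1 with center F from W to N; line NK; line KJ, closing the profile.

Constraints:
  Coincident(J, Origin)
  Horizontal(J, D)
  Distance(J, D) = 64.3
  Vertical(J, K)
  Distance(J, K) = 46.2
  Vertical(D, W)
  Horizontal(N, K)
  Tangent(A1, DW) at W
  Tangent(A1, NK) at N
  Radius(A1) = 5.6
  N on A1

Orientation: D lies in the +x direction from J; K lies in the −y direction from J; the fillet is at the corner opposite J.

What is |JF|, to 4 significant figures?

71.37

J is at the origin; JD is horizontal with |JD| = 64.3 and D on the +x side, so D = (64.30, 0.000). JK is vertical with |JK| = 46.2 and K on the −y side, so K = (0.000, -46.20). The virtual corner opposite J is at (64.30, -46.20). A1 meets DW tangentially, so FW is at right angles to DW and since A1 is tangent to NK there, FN ⟂ NK, with radius 5.6, so the center F sits 5.6 in from both sides at F = (58.70, -40.60). Then |JF| = |F − J| = 71.37.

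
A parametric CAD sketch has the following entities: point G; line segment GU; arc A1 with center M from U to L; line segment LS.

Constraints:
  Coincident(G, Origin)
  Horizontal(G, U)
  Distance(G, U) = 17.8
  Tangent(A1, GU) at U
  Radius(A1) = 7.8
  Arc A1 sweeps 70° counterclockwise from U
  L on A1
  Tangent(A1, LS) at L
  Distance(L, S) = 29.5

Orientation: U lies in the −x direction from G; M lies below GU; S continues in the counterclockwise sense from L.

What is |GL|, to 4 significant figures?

25.65

G is at the origin; G and U share the same y with |GU| = 17.8 and U on the −x side, so U = (-17.80, 0.000). The tangent condition forces MU to be normal to GU, so M = U + (0, -7.8) = (-17.80, -7.800). On A1, U sits at bearing 90° from M; a 70° counterclockwise sweep puts L at bearing 160°, so L = M + 7.8·(cos 160°, sin 160°) = (-25.13, -5.132). Then |GL| = |L − G| = 25.65.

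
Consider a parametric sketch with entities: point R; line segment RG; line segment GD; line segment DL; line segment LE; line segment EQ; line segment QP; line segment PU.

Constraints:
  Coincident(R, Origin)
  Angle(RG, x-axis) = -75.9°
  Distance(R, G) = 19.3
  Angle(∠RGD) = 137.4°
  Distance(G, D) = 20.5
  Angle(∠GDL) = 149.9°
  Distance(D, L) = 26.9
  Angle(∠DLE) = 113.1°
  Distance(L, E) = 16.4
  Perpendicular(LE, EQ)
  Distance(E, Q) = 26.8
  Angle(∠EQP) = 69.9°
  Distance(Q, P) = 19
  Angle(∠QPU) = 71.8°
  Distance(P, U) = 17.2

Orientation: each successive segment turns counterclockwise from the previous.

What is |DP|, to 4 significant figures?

10.15

R is at the origin; RG runs at -75.9° with length 19.3, so G = (4.702, -18.72). ∠RGD = 137.4° gives GD at -33.30° from the x-axis; with |GD| = 20.5, D = (21.84, -29.97). ∠GDL = 149.9° gives DL at -3.200° from the x-axis; with |DL| = 26.9, L = (48.69, -31.48). ∠DLE = 113.1° gives LE at 63.70° from the x-axis; with |LE| = 16.4, E = (55.96, -16.77). LE ⟂ EQ, so EQ runs at 153.7°; with |EQ| = 26.8, Q = (31.93, -4.898). ∠EQP = 69.9° gives QP at -96.20° from the x-axis; with |QP| = 19.0, P = (29.88, -23.79). Then |DP| = |P − D| = 10.15.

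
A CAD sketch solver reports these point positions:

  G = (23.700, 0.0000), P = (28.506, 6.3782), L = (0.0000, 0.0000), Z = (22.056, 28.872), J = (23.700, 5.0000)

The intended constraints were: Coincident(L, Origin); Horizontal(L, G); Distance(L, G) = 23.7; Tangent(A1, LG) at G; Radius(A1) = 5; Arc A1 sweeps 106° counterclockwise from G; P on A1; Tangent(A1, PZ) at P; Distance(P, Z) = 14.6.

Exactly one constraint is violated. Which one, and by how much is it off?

Distance(P, Z) = 14.6 — off by 8.80.

L = (0.00, 0.00) ✓; L.y = 0.00, G.y = 0.00 ✓; |LG| = 23.70 ✓; ∠(JG, GL) = 90.00° ✓; |JG| = 5.000 ✓; bearing(J→P) − bearing(J→G) = 106.0° ✓; |JP| = 5.000 ✓; ∠(JP, PZ) = 90.00° ✓; |PZ| = 23.40 ✗.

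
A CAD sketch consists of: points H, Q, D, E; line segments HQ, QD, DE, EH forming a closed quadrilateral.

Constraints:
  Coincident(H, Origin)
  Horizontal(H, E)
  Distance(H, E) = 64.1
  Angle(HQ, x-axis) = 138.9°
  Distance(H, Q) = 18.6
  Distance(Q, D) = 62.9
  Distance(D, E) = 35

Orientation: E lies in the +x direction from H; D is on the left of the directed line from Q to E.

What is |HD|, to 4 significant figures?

55.22

Checks: |HE| = 64.10 ✓; |HQ| = 18.60 ✓; |QD| = 62.90 ✓; |DE| = 35.00 ✓.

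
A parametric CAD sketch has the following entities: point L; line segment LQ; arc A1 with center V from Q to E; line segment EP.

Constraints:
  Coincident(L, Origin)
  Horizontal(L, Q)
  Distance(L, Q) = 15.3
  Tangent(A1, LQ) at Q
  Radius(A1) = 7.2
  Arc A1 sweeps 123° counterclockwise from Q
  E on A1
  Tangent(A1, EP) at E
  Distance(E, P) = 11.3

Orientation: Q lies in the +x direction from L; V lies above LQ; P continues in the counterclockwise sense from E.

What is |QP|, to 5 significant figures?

20.599

L is at the origin; L and Q share the same y with |LQ| = 15.3 and Q on the +x side, so Q = (15.300, 0.0000). A1 meets LQ tangentially, so VQ is at right angles to LQ, so V = Q + (0, 7.2) = (15.300, 7.2000). On A1, Q sits at bearing -90° from V; a 123° counterclockwise sweep puts E at bearing 33°, so E = V + 7.2·(cos 33°, sin 33°) = (21.338, 11.121). Since A1 is tangent to EP there, VE ⟂ EP, so EP runs along (−sin 33°, cos 33°); with |EP| = 11.3, P = (15.184, 20.598). Then |QP| = |P − Q| = 20.599.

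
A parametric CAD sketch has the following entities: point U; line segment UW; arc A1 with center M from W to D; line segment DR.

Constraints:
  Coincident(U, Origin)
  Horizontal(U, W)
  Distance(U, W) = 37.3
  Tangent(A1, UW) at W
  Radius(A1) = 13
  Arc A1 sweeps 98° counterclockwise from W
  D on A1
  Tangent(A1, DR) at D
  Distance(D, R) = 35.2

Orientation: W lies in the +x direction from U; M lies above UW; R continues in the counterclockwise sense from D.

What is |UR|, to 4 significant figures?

67.21

U is at the origin; UW is horizontal with |UW| = 37.3 and W on the +x side, so W = (37.30, 0.000). A1 meets UW tangentially, so MW is at right angles to UW, so M = W + (0, 13) = (37.30, 13.00). On A1, W sits at bearing -90° from M; a 98° counterclockwise sweep puts D at bearing 8°, so D = M + 13.0·(cos 8°, sin 8°) = (50.17, 14.81). The tangent condition forces MD to be normal to DR, so DR runs along (−sin 8°, cos 8°); with |DR| = 35.2, R = (45.27, 49.67). Then |UR| = |R − U| = 67.21.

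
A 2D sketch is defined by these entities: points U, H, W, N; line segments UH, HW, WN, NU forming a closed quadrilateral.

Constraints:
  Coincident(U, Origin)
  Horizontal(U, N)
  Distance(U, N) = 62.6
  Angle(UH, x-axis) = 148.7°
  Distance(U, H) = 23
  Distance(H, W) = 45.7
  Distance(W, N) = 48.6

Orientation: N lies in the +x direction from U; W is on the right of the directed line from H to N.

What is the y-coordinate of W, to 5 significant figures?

-15.817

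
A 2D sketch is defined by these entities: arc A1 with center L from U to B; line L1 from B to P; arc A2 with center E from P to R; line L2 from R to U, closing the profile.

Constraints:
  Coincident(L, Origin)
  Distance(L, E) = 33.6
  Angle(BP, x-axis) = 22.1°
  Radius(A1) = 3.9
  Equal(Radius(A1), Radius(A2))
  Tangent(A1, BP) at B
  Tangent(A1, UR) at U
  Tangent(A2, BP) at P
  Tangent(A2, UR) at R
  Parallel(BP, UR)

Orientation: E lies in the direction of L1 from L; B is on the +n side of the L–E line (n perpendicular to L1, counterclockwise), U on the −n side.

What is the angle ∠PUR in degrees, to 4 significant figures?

13.07°

Tangency of A1 to both parallel lines with radius 3.9 puts B and U at L ± 3.9·n: B = (-1.467, 3.613), U = (1.467, -3.613). Equal radii place P and R the same way about E: P = E + 3.9·n = (29.66, 16.25), R = E − 3.9·n = (32.60, 9.028). Then cos ∠PUR = UP·UR / (|UP||UR|), giving 13.07°.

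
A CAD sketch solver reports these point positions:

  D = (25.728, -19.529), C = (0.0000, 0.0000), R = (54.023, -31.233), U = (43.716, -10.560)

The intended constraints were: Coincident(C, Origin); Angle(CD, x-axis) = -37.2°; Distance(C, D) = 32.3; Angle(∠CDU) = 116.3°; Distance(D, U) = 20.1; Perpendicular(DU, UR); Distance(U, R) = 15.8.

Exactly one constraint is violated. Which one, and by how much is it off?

Distance(U, R) = 15.8 — off by 7.30.

C = (0.00, 0.00) ✓; CD at -37.20° ✓; |CD| = 32.30 ✓; ∠CDU = 116.3° ✓; |DU| = 20.10 ✓; ∠(DU, UR) = 90.00° ✓; |UR| = 23.10 ✗.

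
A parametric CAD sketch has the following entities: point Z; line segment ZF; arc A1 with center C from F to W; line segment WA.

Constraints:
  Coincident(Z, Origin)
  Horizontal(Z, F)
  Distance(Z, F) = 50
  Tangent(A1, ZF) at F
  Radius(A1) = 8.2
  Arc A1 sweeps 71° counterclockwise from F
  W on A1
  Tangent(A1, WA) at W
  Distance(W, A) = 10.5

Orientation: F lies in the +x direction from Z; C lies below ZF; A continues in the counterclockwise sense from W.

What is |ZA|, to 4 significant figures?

41.79

Z is at the origin; ZF is horizontal with |ZF| = 50.0 and F on the +x side, so F = (50.00, 0.000). Tangency of A1 to ZF means the radius CF is perpendicular to ZF, so C = F + (0, -8.2) = (50.00, -8.200). On A1, F sits at bearing 90° from C; a 71° counterclockwise sweep puts W at bearing 161°, so W = C + 8.2·(cos 161°, sin 161°) = (42.25, -5.530). Since A1 is tangent to WA there, CW ⟂ WA, so WA runs along (−sin 161°, cos 161°); with |WA| = 10.5, A = (38.83, -15.46). Then |ZA| = |A − Z| = 41.79.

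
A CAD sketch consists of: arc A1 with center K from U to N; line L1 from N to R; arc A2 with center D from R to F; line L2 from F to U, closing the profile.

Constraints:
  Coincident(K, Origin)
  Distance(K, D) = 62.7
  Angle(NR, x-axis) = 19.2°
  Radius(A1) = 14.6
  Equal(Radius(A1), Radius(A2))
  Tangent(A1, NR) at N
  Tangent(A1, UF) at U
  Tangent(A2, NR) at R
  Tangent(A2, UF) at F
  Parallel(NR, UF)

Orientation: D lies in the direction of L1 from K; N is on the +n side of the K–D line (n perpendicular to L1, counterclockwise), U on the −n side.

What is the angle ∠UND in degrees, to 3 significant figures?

76.9°

The slot axis is L1's direction at 19.2°, so u = (cos 19.2°, sin 19.2°) = (0.944, 0.329) and n = (−sin 19.2°, cos 19.2°) = (-0.329, 0.944). K is at the origin and D lies 62.7 along u from K, so D = 62.7·u = (59.2, 20.6). Tangency of A1 to both parallel lines with radius 14.6 puts N and U at K ± 14.6·n: N = (-4.80, 13.8), U = (4.80, -13.8). Then cos ∠UND = NU·ND / (|NU||ND|), giving 76.9°.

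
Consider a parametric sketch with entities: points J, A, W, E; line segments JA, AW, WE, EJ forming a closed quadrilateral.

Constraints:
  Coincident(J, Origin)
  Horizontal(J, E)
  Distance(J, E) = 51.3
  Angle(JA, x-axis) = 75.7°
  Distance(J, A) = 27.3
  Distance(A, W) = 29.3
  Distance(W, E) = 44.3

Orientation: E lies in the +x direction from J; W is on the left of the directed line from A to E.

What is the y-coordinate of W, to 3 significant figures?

40.2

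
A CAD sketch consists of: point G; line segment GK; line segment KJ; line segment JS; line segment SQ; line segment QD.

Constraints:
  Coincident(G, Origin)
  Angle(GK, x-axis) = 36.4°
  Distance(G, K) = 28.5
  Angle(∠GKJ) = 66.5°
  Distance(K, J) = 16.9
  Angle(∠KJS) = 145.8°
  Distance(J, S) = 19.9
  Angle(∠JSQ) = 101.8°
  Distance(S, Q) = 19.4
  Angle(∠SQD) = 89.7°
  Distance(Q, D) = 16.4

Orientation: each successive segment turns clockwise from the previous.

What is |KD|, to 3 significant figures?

25.2

G is at the origin; GK runs at 36.4° with length 28.5, so K = (22.9, 16.9). ∠GKJ = 66.5° gives KJ at -77.1° from the x-axis; with |KJ| = 16.9, J = (26.7, 0.439). ∠KJS = 145.8° gives JS at -111° from the x-axis; with |JS| = 19.9, S = (19.5, -18.1). ∠JSQ = 101.8° gives SQ at 170° from the x-axis; with |SQ| = 19.4, Q = (0.350, -14.9). ∠SQD = 89.7° gives QD at 80.2° from the x-axis; with |QD| = 16.4, D = (3.14, 1.26). Then |KD| = |D − K| = 25.2.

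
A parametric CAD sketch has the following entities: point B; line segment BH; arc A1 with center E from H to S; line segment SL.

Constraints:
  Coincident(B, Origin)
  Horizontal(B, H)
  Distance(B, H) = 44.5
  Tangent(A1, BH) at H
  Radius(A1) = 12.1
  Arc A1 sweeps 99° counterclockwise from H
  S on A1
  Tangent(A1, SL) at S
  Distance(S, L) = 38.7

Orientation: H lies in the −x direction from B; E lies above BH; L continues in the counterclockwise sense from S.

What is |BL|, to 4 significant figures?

64.94

B is at the origin; B and H share the same y with |BH| = 44.5 and H on the −x side, so H = (-44.50, 0.000). Since A1 is tangent to BH there, EH ⟂ BH, so E = H + (0, 12.1) = (-44.50, 12.10). On A1, H sits at bearing -90° from E; a 99° counterclockwise sweep puts S at bearing 9°, so S = E + 12.1·(cos 9°, sin 9°) = (-32.55, 13.99). The tangent condition forces ES to be normal to SL, so SL runs along (−sin 9°, cos 9°); with |SL| = 38.7, L = (-38.60, 52.22). Then |BL| = |L − B| = 64.94.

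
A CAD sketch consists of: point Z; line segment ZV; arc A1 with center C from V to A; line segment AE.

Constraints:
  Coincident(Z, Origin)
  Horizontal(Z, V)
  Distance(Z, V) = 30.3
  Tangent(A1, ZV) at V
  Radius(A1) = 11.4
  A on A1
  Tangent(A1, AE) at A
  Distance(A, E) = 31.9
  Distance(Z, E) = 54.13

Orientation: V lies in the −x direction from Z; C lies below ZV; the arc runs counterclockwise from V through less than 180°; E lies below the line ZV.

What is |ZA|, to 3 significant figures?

43.8

Checks: ∠(CV, VZ) = 90.00° ✓; |CV| = 11.40 ✓; |CA| = 11.40 ✓; ∠(CA, AE) = 90.00° ✓; |AE| = 31.90 ✓; |ZE| = 54.13 ✓.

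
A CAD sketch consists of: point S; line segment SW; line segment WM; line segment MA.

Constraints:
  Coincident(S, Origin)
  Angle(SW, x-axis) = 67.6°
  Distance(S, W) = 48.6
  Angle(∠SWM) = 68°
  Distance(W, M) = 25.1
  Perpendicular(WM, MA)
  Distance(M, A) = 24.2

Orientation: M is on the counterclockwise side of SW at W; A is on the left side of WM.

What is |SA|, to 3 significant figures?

22.0

∠SWM = 68.0°, so WM runs at 67.6° + (180° − 68.0°) = 180° from the x-axis; with |WM| = 25.1, M = W + 25.1·(cos 180°, sin 180°) = (-6.58, 45.1). The perpendicularity gives MA at right angles to WM; with |MA| = 24.2 on the left of WM, A = M + 24.2·(-0.00698, -1.00) = (-6.75, 20.9). Then |SA| = |A − S| = 22.0.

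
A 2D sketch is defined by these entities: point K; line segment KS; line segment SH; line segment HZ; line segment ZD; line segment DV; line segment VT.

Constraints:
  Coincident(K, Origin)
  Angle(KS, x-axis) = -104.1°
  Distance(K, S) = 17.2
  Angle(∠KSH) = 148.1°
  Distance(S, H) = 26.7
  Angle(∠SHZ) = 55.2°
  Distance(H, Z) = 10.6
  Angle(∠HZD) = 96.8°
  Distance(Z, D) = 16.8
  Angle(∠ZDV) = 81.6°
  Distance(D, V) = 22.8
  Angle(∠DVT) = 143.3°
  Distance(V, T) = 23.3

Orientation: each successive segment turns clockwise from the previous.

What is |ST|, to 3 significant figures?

48.2

K is at the origin; KS runs at -104.1° with length 17.2, so S = (-4.19, -16.7). ∠KSH = 148.1° gives SH at -136° from the x-axis; with |SH| = 26.7, H = (-23.4, -35.2). ∠SHZ = 55.2° gives HZ at 99.2° from the x-axis; with |HZ| = 10.6, Z = (-25.1, -24.8). ∠HZD = 96.8° gives ZD at 16.0° from the x-axis; with |ZD| = 16.8, D = (-8.94, -20.1). ∠ZDV = 81.6° gives DV at -82.4° from the x-axis; with |DV| = 22.8, V = (-5.93, -42.7). ∠DVT = 143.3° gives VT at -119° from the x-axis; with |VT| = 23.3, T = (-17.3, -63.1). Then |ST| = |T − S| = 48.2.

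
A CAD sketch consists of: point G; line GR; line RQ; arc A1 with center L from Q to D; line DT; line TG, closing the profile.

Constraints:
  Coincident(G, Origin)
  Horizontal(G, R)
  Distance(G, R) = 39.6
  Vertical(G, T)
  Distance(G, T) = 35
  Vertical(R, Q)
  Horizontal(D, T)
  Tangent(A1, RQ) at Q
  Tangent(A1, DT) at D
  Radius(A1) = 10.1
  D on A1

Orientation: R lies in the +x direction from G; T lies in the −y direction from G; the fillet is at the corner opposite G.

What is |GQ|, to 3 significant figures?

46.8

G is at the origin; G and R share the same y with |GR| = 39.6 and R on the +x side, so R = (39.6, 0.00). G and T share the same x with |GT| = 35.0 and T on the −y side, so T = (0.00, -35.0). The virtual corner opposite G is at (39.6, -35.0). Since A1 is tangent to RQ there, LQ ⟂ RQ and tangency of A1 to DT means the radius LD is perpendicular to DT, with radius 10.1, so the center L sits 10.1 in from both sides at L = (29.5, -24.9). That places the tangent points at Q = (39.6, -24.9) on RQ and D = (29.5, -35.0) on DT. Then |GQ| = |Q − G| = 46.8.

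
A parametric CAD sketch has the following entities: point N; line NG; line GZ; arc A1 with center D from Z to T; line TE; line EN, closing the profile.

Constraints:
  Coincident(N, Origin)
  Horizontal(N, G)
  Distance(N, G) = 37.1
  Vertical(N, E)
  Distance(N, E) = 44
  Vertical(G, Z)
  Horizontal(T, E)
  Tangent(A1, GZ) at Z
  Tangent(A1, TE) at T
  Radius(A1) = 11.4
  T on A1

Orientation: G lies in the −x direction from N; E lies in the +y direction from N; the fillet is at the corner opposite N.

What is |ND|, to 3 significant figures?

41.5

N is at the origin; N and G share the same y with |NG| = 37.1 and G on the −x side, so G = (-37.1, 0.00). N and E share the same x with |NE| = 44.0 and E on the +y side, so E = (0.00, 44.0). The virtual corner opposite N is at (-37.1, 44.0). Since A1 is tangent to GZ there, DZ ⟂ GZ and the tangent condition forces DT to be normal to TE, with radius 11.4, so the center D sits 11.4 in from both sides at D = (-25.7, 32.6). Then |ND| = |D − N| = 41.5.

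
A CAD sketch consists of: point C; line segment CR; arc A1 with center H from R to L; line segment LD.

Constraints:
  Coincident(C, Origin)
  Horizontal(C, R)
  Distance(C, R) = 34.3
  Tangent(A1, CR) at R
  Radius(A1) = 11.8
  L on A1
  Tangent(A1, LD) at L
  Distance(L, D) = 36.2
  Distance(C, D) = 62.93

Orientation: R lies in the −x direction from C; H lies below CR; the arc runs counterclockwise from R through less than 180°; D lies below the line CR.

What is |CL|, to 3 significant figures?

48.0

Checks: |CR| = 34.30 ✓; |HL| = 11.80 ✓; ∠(HL, LD) = 90.00° ✓; |LD| = 36.20 ✓; |CD| = 62.93 ✓.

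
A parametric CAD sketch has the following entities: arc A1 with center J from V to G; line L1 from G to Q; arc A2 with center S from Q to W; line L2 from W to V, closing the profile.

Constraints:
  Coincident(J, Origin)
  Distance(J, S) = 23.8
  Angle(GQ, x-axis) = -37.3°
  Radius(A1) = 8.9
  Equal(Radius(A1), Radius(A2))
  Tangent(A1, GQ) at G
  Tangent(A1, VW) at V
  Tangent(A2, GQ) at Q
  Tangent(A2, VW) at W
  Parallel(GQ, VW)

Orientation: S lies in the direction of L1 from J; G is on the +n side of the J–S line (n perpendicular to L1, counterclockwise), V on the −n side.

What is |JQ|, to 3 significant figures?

25.4

The slot axis is L1's direction at -37.3°, so u = (cos -37.3°, sin -37.3°) = (0.795, -0.606) and n = (−sin -37.3°, cos -37.3°) = (0.606, 0.795). J is at the origin and S lies 23.8 along u from J, so S = 23.8·u = (18.9, -14.4). Tangency of A1 to both parallel lines with radius 8.9 puts G and V at J ± 8.9·n: G = (5.39, 7.08), V = (-5.39, -7.08). Equal radii place Q and W the same way about S: Q = S + 8.9·n = (24.3, -7.34), W = S − 8.9·n = (13.5, -21.5). Then |JQ| = |Q − J| = 25.4.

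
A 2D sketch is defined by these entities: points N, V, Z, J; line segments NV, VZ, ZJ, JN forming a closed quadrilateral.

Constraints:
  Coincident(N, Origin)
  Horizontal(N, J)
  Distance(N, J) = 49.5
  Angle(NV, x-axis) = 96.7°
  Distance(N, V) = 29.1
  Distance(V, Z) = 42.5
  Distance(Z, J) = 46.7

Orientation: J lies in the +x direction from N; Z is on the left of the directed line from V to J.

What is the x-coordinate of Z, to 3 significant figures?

36.1

N is at the origin; NJ is horizontal with |NJ| = 49.5 and J in +x, so J = (49.5, 0). NV runs at 96.7° with |NV| = 29.1, so V = (-3.40, 28.9). Z is determined by |VZ| = 42.5 and |ZJ| = 46.7 together: it lies at the intersection of circle(V, 42.5) and circle(J, 46.7). With |VJ| = 60.3, the foot of the radical line on VJ is 27.0 from V and the perpendicular offset is √(42.5² − 27.0²) = 32.8. Taking the left-of-VJ solution: Z = (36.1, 44.7).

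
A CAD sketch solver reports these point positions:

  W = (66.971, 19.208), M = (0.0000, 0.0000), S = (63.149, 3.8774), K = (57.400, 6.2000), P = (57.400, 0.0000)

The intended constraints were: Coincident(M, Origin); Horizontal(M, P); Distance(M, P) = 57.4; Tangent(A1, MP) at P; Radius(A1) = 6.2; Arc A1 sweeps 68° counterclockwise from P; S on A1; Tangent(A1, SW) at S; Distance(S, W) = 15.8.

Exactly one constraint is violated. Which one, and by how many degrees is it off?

Tangent(A1, SW) at S — off by 8.00°.

M = (0.00, 0.00) ✓; M.y = 0.00, P.y = 0.00 ✓; |MP| = 57.40 ✓; ∠(KP, PM) = 90.00° ✓; |KP| = 6.200 ✓; bearing(K→S) − bearing(K→P) = 68.00° ✓; |KS| = 6.200 ✓; ∠(KS, SW) = 82.00° ✗; |SW| = 15.80 ✓.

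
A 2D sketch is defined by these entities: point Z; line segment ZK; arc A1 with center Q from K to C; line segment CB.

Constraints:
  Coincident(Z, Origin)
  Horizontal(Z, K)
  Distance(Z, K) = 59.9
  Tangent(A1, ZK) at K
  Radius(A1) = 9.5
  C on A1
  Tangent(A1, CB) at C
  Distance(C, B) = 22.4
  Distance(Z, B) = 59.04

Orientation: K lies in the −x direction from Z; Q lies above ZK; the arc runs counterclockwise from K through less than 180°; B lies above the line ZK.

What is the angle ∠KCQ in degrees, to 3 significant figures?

45.7°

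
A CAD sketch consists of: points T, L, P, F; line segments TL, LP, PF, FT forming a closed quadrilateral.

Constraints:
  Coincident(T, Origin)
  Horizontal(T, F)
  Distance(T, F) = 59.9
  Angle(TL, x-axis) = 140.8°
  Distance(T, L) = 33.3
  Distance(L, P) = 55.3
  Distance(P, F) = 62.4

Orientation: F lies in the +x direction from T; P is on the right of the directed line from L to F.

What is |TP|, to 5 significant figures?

26.235

T is at the origin; T and F share the same y with |TF| = 59.9 and F in +x, so F = (59.9, 0). TL runs at 140.8° with |TL| = 33.3, so L = (-25.806, 21.047). P is determined by |LP| = 55.3 and |PF| = 62.4 together: it lies at the intersection of circle(L, 55.3) and circle(F, 62.4). With |LF| = 88.252, the foot of the radical line on LF is 39.391 from L and the perpendicular offset is √(55.3² − 39.391²) = 38.812. Taking the right-of-LF solution: P = (3.1931, -26.040).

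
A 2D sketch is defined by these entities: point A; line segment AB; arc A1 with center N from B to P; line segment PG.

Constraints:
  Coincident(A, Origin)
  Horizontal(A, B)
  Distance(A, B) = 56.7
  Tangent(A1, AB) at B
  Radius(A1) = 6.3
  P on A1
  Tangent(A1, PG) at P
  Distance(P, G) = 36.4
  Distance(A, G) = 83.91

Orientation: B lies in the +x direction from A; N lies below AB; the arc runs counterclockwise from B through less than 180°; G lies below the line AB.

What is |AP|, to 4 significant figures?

52.77

A is at the origin; A and B share the same y with |AB| = 56.7 and B on the +x side, so B = (56.70, 0.000). A1 meets AB tangentially, so NB is at right angles to AB, so N = B + (0, -6.3) = (56.70, -6.300). Since NP ⟂ PG (tangency), |NG| = √(6.3² + 36.4²) = 36.94 regardless of where P sits on A1. So G lies on both circle(A, 83.91) and circle(N, 36.94); the below-AB intersection is G = (74.46, -38.69). P is the foot of the tangent from G: P = (51.77, -10.23).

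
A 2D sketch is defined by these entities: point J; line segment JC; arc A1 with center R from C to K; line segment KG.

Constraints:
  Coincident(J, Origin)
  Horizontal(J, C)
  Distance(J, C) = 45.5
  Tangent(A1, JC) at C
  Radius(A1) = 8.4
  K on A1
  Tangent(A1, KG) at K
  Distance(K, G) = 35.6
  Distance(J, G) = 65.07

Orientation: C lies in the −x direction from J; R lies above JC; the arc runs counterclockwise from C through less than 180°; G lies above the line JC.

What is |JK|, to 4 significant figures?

38.91

Checks: |RK| = 8.400 ✓; ∠(RK, KG) = 90.00° ✓; |KG| = 35.60 ✓; |JG| = 65.07 ✓.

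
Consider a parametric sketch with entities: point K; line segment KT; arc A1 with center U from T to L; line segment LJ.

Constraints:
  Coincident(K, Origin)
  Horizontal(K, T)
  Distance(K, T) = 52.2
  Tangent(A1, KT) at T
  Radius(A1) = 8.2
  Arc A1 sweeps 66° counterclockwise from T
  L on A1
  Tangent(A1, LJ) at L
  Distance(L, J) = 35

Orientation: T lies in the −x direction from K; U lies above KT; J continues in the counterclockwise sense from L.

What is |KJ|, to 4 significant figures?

47.81

K is at the origin; K and T share the same y with |KT| = 52.2 and T on the −x side, so T = (-52.20, 0.000). Tangency of A1 to KT means the radius UT is perpendicular to KT, so U = T + (0, 8.2) = (-52.20, 8.200). On A1, T sits at bearing -90° from U; a 66° counterclockwise sweep puts L at bearing -24°, so L = U + 8.2·(cos -24°, sin -24°) = (-44.71, 4.865). The tangent condition forces UL to be normal to LJ, so LJ runs along (−sin -24°, cos -24°); with |LJ| = 35.0, J = (-30.47, 36.84). Then |KJ| = |J − K| = 47.81.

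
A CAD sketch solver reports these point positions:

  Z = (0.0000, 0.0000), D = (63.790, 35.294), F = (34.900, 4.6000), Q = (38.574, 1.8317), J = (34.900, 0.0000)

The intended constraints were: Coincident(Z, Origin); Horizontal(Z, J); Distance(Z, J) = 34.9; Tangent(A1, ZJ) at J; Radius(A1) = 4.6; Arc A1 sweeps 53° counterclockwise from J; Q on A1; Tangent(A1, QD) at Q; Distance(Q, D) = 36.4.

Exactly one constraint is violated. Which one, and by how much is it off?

Distance(Q, D) = 36.4 — off by 5.50.

Z = (0.00, 0.00) ✓; Z.y = 0.00, J.y = 0.00 ✓; |ZJ| = 34.90 ✓; ∠(FJ, JZ) = 90.00° ✓; |FJ| = 4.600 ✓; bearing(F→Q) − bearing(F→J) = 53.00° ✓; |FQ| = 4.600 ✓; ∠(FQ, QD) = 90.00° ✓; |QD| = 41.90 ✗.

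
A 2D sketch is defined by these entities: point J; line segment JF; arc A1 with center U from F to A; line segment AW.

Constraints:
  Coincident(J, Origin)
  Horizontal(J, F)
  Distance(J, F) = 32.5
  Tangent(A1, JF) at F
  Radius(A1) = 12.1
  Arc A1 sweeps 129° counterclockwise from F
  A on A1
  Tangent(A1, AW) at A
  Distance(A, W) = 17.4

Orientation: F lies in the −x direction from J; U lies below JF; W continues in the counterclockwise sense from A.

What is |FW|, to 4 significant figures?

33.27

J is at the origin; JF is horizontal with |JF| = 32.5 and F on the −x side, so F = (-32.50, 0.000). Tangency of A1 to JF means the radius UF is perpendicular to JF, so U = F + (0, -12.1) = (-32.50, -12.10). On A1, F sits at bearing 90° from U; a 129° counterclockwise sweep puts A at bearing 219°, so A = U + 12.1·(cos 219°, sin 219°) = (-41.90, -19.71). A1 meets AW tangentially, so UA is at right angles to AW, so AW runs along (−sin 219°, cos 219°); with |AW| = 17.4, W = (-30.95, -33.24). Then |FW| = |W − F| = 33.27.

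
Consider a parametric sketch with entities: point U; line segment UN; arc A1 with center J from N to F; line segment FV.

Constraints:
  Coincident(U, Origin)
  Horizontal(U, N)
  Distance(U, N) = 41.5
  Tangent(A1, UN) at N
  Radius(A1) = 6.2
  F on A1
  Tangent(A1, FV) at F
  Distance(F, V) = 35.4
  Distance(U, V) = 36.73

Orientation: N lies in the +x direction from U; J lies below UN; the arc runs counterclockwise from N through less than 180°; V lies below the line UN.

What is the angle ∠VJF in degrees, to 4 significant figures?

80.07°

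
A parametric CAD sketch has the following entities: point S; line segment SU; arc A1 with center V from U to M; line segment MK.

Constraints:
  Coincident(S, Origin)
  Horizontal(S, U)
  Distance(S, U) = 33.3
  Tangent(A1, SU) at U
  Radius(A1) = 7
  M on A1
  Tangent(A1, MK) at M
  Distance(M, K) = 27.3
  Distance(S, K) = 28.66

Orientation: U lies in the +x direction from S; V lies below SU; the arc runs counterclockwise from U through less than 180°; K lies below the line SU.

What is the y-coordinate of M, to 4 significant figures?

-3.125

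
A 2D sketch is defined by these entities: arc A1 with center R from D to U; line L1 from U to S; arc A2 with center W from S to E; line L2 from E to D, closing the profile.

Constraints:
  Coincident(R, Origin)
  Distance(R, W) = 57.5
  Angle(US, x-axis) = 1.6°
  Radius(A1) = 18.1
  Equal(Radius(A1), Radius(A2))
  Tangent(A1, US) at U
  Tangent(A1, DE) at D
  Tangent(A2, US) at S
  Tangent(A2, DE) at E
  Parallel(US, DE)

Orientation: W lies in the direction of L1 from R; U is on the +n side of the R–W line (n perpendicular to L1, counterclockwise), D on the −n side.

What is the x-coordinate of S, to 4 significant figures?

56.97

The slot axis is L1's direction at 1.6°, so u = (cos 1.6°, sin 1.6°) = (0.9996, 0.02792) and n = (−sin 1.6°, cos 1.6°) = (-0.02792, 0.9996). R is at the origin and W lies 57.5 along u from R, so W = 57.5·u = (57.48, 1.605). Tangency of A1 to both parallel lines with radius 18.1 puts U and D at R ± 18.1·n: U = (-0.5054, 18.09), D = (0.5054, -18.09). Equal radii place S and E the same way about W: S = W + 18.1·n = (56.97, 19.70), E = W − 18.1·n = (57.98, -16.49). So S.x = 56.97.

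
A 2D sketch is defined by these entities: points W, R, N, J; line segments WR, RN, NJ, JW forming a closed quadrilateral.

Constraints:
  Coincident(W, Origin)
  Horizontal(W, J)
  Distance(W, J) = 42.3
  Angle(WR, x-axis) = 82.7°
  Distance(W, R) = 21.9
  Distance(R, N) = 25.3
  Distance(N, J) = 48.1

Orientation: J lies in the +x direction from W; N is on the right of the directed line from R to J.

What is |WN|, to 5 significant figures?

6.1234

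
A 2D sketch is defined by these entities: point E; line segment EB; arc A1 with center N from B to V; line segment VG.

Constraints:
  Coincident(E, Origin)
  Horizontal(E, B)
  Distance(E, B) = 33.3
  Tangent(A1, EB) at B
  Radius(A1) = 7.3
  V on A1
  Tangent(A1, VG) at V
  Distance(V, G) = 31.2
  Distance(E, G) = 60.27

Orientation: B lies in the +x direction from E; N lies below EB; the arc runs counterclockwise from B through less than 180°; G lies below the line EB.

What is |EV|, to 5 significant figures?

30.441

Checks: |NV| = 7.300 ✓; ∠(NV, VG) = 90.00° ✓; |VG| = 31.20 ✓; |EG| = 60.27 ✓.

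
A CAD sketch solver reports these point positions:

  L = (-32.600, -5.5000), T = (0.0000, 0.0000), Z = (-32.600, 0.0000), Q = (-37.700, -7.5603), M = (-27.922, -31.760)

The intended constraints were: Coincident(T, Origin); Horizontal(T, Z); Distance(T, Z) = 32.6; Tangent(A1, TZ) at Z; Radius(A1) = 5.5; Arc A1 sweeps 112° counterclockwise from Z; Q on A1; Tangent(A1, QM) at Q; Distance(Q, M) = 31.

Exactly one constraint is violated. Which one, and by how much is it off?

Distance(Q, M) = 31 — off by 4.90.

T = (0.00, 0.00) ✓; T.y = 0.00, Z.y = 0.00 ✓; |TZ| = 32.60 ✓; ∠(LZ, ZT) = 90.00° ✓; |LZ| = 5.500 ✓; bearing(L→Q) − bearing(L→Z) = 112.0° ✓; |LQ| = 5.500 ✓; ∠(LQ, QM) = 90.00° ✓; |QM| = 26.10 ✗.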